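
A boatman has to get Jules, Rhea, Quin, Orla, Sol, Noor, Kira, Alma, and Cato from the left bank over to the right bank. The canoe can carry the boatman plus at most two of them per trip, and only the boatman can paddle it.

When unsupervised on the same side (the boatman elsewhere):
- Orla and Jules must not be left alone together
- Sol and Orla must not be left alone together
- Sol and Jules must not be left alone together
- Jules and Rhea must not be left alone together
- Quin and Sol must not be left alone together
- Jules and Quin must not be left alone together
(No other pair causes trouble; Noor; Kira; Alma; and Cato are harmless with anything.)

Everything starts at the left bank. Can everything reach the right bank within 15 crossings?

Yes

Yes — this plan uses 15 crossings (≤ 15):
1. Boatman goes to the right bank with Jules and Sol.
2. Boatman goes back to the left bank with Jules.
3. Boatman goes to the right bank with Jules and Rhea.
4. Boatman goes back to the left bank with Jules.
5. Boatman goes to the right bank with Jules and Noor.
6. Boatman goes back to the left bank with Jules.
7. Boatman goes to the right bank with Jules and Kira.
8. Boatman goes back to the left bank with Jules.
9. Boatman goes to the right bank with Alma and Jules.
10. Boatman goes back to the left bank with Jules.
11. Boatman goes to the right bank with Cato and Jules.
12. Boatman goes back to the left bank with Jules.
13. Boatman goes to the right bank with Orla and Quin.
14. Boatman goes back to the left bank with Sol.
15. Boatman goes to the right bank with Jules and Sol.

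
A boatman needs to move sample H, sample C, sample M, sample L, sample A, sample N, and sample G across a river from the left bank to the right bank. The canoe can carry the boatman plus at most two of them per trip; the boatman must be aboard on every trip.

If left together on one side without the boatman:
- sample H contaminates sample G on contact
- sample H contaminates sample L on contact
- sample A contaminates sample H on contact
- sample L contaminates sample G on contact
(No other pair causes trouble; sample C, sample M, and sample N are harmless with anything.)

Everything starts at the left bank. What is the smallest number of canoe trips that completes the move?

11

Counting alone: the boatman can take at most 2 across per trip to the right bank, so moving all 7 needs at least 4 loaded trips out, with a return between consecutive ones — at least 7 crossings.
The safety rule pushes this higher. Following every safe sequence of crossings, the most of the 7 that can be at the right bank as the canoe arrives there on crossings 7, 9 is 5, 6 respectively — never all 7.
So no plan with fewer than 11 crossings exists, and this one achieves 11:
1. Boatman goes to the right bank with sample H and sample L.  [the left bank: sample A, sample C, sample G, sample M, sample N | the right bank: sample H, sample L]
2. Boatman goes back to the left bank with sample H.  [the left bank: sample A, sample C, sample G, sample H, sample M, sample N | the right bank: sample L]
3. Boatman goes to the right bank with sample C and sample H.  [the left bank: sample A, sample G, sample M, sample N | the right bank: sample C, sample H, sample L]
4. Boatman goes back to the left bank with sample H.  [the left bank: sample A, sample G, sample H, sample M, sample N | the right bank: sample C, sample L]
5. Boatman goes to the right bank with sample H and sample M.  [the left bank: sample A, sample G, sample N | the right bank: sample C, sample H, sample L, sample M]
6. Boatman goes back to the left bank with sample H.  [the left bank: sample A, sample G, sample H, sample N | the right bank: sample C, sample L, sample M]
7. Boatman goes to the right bank with sample A and sample H.  [the left bank: sample G, sample N | the right bank: sample A, sample C, sample H, sample L, sample M]
8. Boatman goes back to the left bank with sample H.  [the left bank: sample G, sample H, sample N | the right bank: sample A, sample C, sample L, sample M]
9. Boatman goes to the right bank with sample H and sample N.  [the left bank: sample G | the right bank: sample A, sample C, sample H, sample L, sample M, sample N]
10. Boatman goes back to the left bank with sample H.  [the left bank: sample G, sample H | the right bank: sample A, sample C, sample L, sample M, sample N]
11. Boatman goes to the right bank with sample G and sample H.  [the left bank: — | the right bank: sample A, sample C, sample G, sample H, sample L, sample M, sample N]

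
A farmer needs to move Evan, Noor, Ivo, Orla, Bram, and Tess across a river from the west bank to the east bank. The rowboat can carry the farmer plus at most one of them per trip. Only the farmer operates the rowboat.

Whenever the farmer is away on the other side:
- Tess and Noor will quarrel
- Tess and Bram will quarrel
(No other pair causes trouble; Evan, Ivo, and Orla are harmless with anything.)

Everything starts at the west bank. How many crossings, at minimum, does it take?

13

Counting alone: the farmer can take at most 1 across per trip to the east bank, so moving all 6 needs at least 6 loaded trips out, with a return between consecutive ones — at least 11 crossings.
The safety rule pushes this higher. Following every safe sequence of crossings, the most of the 6 that can be at the east bank as the rowboat arrives there on crossing 11 is 5 — never all 6.
So no plan with fewer than 13 crossings exists, and this one achieves 13:
1. Farmer goes to the east bank with Tess.  [the west bank: Bram, Evan, Ivo, Noor, Orla | the east bank: Tess]
2. Farmer goes back to the west bank alone.  [the west bank: Bram, Evan, Ivo, Noor, Orla | the east bank: Tess]
3. Farmer goes to the east bank with Evan.  [the west bank: Bram, Ivo, Noor, Orla | the east bank: Evan, Tess]
4. Farmer goes back to the west bank alone.  [the west bank: Bram, Ivo, Noor, Orla | the east bank: Evan, Tess]
5. Farmer goes to the east bank with Noor.  [the west bank: Bram, Ivo, Orla | the east bank: Evan, Noor, Tess]
6. Farmer goes back to the west bank with Tess.  [the west bank: Bram, Ivo, Orla, Tess | the east bank: Evan, Noor]
7. Farmer goes to the east bank with Bram.  [the west bank: Ivo, Orla, Tess | the east bank: Bram, Evan, Noor]
8. Farmer goes back to the west bank alone.  [the west bank: Ivo, Orla, Tess | the east bank: Bram, Evan, Noor]
9. Farmer goes to the east bank with Ivo.  [the west bank: Orla, Tess | the east bank: Bram, Evan, Ivo, Noor]
10. Farmer goes back to the west bank alone.  [the west bank: Orla, Tess | the east bank: Bram, Evan, Ivo, Noor]
11. Farmer goes to the east bank with Orla.  [the west bank: Tess | the east bank: Bram, Evan, Ivo, Noor, Orla]
12. Farmer goes back to the west bank alone.  [the west bank: Tess | the east bank: Bram, Evan, Ivo, Noor, Orla]
13. Farmer goes to the east bank with Tess.  [the west bank: — | the east bank: Bram, Evan, Ivo, Noor, Orla, Tess]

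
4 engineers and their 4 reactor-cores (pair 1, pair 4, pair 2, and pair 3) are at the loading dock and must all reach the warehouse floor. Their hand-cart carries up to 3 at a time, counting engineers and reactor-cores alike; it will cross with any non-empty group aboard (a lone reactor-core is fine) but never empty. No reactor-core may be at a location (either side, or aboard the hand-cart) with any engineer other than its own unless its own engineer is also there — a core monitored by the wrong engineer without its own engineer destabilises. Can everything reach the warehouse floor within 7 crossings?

No

Counting alone: each trip to the warehouse floor takes at most 3 across and each return brings at least 1 back, so after t trips out (and t−1 returns) at most 3t − (t−1) of the 8 are across; that first reaches 8 at t = 4, so at least 7 crossings are needed.
The safety rule pushes this higher. Following every safe sequence of crossings, the most of the 8 that can be at the warehouse floor as the hand-cart arrives there on crossing 7 is 7 — never all 8.
So the move cannot be finished within 7 crossings. (The shortest complete plan takes 9:)
1. engineer 1 and reactor-core 1 cross → the warehouse floor.
2. engineer 1 crosses ← the loading dock.
3. engineer 1, engineer 4, and reactor-core 4 cross → the warehouse floor.
4. engineer 1 and reactor-core 1 cross ← the loading dock.
5. engineer 1, engineer 2, and engineer 3 cross → the warehouse floor.
6. reactor-core 4 crosses ← the loading dock.
7. reactor-core 1 and reactor-core 4 cross → the warehouse floor.
8. reactor-core 1 crosses ← the loading dock.
9. reactor-core 1, reactor-core 2, and reactor-core 3 cross → the warehouse floor.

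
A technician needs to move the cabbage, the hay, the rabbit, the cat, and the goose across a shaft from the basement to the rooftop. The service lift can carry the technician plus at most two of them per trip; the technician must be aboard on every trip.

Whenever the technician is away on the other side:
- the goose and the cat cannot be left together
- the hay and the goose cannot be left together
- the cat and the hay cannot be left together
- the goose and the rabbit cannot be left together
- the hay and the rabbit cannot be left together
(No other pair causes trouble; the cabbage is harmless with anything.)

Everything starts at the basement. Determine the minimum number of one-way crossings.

Counting alone: the technician can take at most 2 across per trip to the rooftop, so moving all 5 needs at least 3 loaded trips out, with a return between consecutive ones — at least 5 crossings.
The safety rule pushes this higher. Following every safe sequence of crossings, the most of the 5 that can be at the rooftop as the service lift arrives there on crossing 5 is 4 — never all 5.
So no plan with fewer than 7 crossings exists, and this one achieves 7:
1. Technician goes to the rooftop with the goose and the hay.  [the basement: the cabbage, the cat, the rabbit | the rooftop: the goose, the hay]
2. Technician goes back to the basement with the hay.  [the basement: the cabbage, the cat, the hay, the rabbit | the rooftop: the goose]
3. Technician goes to the rooftop with the cabbage and the hay.  [the basement: the cat, the rabbit | the rooftop: the cabbage, the goose, the hay]
4. Technician goes back to the basement with the hay.  [the basement: the cat, the hay, the rabbit | the rooftop: the cabbage, the goose]
5. Technician goes to the rooftop with the cat and the rabbit.  [the basement: the hay | the rooftop: the cabbage, the cat, the goose, the rabbit]
6. Technician goes back to the basement with the goose.  [the basement: the goose, the hay | the rooftop: the cabbage, the cat, the rabbit]
7. Technician goes to the rooftop with the goose and the hay.  [the basement: — | the rooftop: the cabbage, the cat, the goose, the hay, the rabbit]

7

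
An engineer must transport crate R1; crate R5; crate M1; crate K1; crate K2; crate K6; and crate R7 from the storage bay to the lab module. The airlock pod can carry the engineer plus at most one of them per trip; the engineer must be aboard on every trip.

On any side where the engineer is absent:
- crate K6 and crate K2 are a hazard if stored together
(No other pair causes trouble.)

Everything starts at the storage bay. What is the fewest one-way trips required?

13

Counting alone: the engineer can take at most 1 across per trip to the lab module, so moving all 7 needs at least 7 loaded trips out, with a return between consecutive ones — at least 13 crossings.
The plan below uses exactly 13 crossings, so it is optimal:
1. Engineer goes to the lab module with crate K2.
2. Engineer goes back to the storage bay alone.
3. Engineer goes to the lab module with crate R1.
4. Engineer goes back to the storage bay alone.
5. Engineer goes to the lab module with crate R5.
6. Engineer goes back to the storage bay alone.
7. Engineer goes to the lab module with crate M1.
8. Engineer goes back to the storage bay alone.
9. Engineer goes to the lab module with crate K1.
10. Engineer goes back to the storage bay alone.
11. Engineer goes to the lab module with crate R7.
12. Engineer goes back to the storage bay alone.
13. Engineer goes to the lab module with crate K6.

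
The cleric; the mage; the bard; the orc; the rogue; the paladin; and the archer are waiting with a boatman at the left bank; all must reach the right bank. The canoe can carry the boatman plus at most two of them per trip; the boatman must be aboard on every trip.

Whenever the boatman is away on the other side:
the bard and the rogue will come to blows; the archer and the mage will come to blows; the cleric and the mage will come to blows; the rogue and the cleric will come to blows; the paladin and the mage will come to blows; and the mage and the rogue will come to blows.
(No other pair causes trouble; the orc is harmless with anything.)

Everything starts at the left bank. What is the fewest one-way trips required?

Counting alone: the boatman can take at most 2 across per trip to the right bank, so moving all 7 needs at least 4 loaded trips out, with a return between consecutive ones — at least 7 crossings.
The safety rule pushes this higher. Following every safe sequence of crossings, the most of the 7 that can be at the right bank as the canoe arrives there on crossings 7, 9 is 5, 6 respectively — never all 7.
So no plan with fewer than 11 crossings exists, and this one achieves 11:
1. Boatman goes to the right bank with the mage and the rogue.
2. Boatman goes back to the left bank with the mage.
3. Boatman goes to the right bank with the bard and the mage.
4. Boatman goes back to the left bank with the rogue.
5. Boatman goes to the right bank with the cleric and the orc.
6. Boatman goes back to the left bank with the cleric.
7. Boatman goes to the right bank with the cleric and the paladin.
8. Boatman goes back to the left bank with the mage.
9. Boatman goes to the right bank with the archer and the mage.
10. Boatman goes back to the left bank with the mage.
11. Boatman goes to the right bank with the mage and the rogue.

11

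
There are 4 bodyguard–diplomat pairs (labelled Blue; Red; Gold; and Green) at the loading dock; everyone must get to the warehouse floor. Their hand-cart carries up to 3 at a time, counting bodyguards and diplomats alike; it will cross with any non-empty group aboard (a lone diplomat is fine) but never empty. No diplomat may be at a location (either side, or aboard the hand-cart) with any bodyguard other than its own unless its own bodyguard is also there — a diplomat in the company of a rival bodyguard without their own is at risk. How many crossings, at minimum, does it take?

Counting alone: each trip to the warehouse floor takes at most 3 across and each return brings at least 1 back, so after t trips out (and t−1 returns) at most 3t − (t−1) of the 8 are across; that first reaches 8 at t = 4, so at least 7 crossings are needed.
The safety rule pushes this higher. Following every safe sequence of crossings, the most of the 8 that can be at the warehouse floor as the hand-cart arrives there on crossing 7 is 7 — never all 8.
So no plan with fewer than 9 crossings exists, and this one achieves 9:
1. bodyguard Blue and diplomat Blue cross → the warehouse floor.
2. bodyguard Blue crosses ← the loading dock.
3. bodyguard Blue, bodyguard Red, and diplomat Red cross → the warehouse floor.
4. bodyguard Blue and diplomat Blue cross ← the loading dock.
5. bodyguard Blue, bodyguard Gold, and bodyguard Green cross → the warehouse floor.
6. diplomat Red crosses ← the loading dock.
7. diplomat Blue and diplomat Red cross → the warehouse floor.
8. diplomat Blue crosses ← the loading dock.
9. diplomat Blue, diplomat Gold, and diplomat Green cross → the warehouse floor.

9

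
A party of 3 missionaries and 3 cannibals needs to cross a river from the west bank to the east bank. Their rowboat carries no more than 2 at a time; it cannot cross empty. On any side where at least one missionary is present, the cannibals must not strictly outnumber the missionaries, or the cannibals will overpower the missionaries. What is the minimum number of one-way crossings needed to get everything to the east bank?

11

Counting alone: each trip to the east bank takes at most 2 across and each return brings at least 1 back, so after t trips out (and t−1 returns) at most 2t − (t−1) of the 6 are across; that first reaches 6 at t = 5, so at least 9 crossings are needed.
The safety rule pushes this higher. Following every safe sequence of crossings, the most of the 6 that can be at the east bank as the rowboat arrives there on crossing 9 is 5 — never all 6.
So no plan with fewer than 11 crossings exists, and this one achieves 11:
1. 2 cannibals → the east bank.  (the west bank: 3M 1C; the east bank: 0M 2C)
2. 1 cannibal ← the west bank.  (the west bank: 3M 2C; the east bank: 0M 1C)
3. 2 cannibals → the east bank.  (the west bank: 3M 0C; the east bank: 0M 3C)
4. 1 cannibal ← the west bank.  (the west bank: 3M 1C; the east bank: 0M 2C)
5. 2 missionaries → the east bank.  (the west bank: 1M 1C; the east bank: 2M 2C)
6. 1 missionary and 1 cannibal ← the west bank.  (the west bank: 2M 2C; the east bank: 1M 1C)
7. 2 missionaries → the east bank.  (the west bank: 0M 2C; the east bank: 3M 1C)
8. 1 cannibal ← the west bank.  (the west bank: 0M 3C; the east bank: 3M 0C)
9. 2 cannibals → the east bank.  (the west bank: 0M 1C; the east bank: 3M 2C)
10. 1 cannibal ← the west bank.  (the west bank: 0M 2C; the east bank: 3M 1C)
11. 2 cannibals → the east bank.  (the west bank: 0M 0C; the east bank: 3M 3C)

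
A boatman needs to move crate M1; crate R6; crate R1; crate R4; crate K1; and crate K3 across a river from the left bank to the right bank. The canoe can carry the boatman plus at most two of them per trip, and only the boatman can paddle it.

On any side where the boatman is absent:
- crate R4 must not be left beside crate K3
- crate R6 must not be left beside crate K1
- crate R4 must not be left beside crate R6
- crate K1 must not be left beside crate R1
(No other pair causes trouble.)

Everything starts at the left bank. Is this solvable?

Yes

1. Boatman goes to the right bank with crate K1 and crate R4.
2. Boatman goes back to the left bank alone.
3. Boatman goes to the right bank with crate M1 and crate R6.
4. Boatman goes back to the left bank with crate K1 and crate R4.
5. Boatman goes to the right bank with crate K3 and crate R1.
6. Boatman goes back to the left bank alone.
7. Boatman goes to the right bank with crate K1 and crate R4.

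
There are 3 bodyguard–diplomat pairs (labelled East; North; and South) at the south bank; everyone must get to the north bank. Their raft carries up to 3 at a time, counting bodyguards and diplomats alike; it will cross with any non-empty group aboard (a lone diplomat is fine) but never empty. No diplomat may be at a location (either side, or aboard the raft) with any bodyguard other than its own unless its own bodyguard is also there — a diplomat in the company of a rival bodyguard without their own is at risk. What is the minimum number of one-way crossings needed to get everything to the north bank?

Counting alone: each trip to the north bank takes at most 3 across and each return brings at least 1 back, so after t trips out (and t−1 returns) at most 3t − (t−1) of the 6 are across; that first reaches 6 at t = 3, so at least 5 crossings are needed.
The plan below uses exactly 5 crossings, so it is optimal:
1. bodyguard East and diplomat East cross → the north bank.
2. bodyguard East crosses ← the south bank.
3. bodyguard East, bodyguard North, and bodyguard South cross → the north bank.
4. diplomat East crosses ← the south bank.
5. diplomat East, diplomat North, and diplomat South cross → the north bank.

5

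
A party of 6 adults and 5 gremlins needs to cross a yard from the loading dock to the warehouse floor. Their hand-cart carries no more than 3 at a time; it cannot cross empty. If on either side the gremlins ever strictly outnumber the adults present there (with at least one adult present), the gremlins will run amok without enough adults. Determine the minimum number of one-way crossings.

Counting alone: each trip to the warehouse floor takes at most 3 across and each return brings at least 1 back, so after t trips out (and t−1 returns) at most 3t − (t−1) of the 11 are across; that first reaches 11 at t = 5, so at least 9 crossings are needed.
The plan below uses exactly 9 crossings, so it is optimal:
1. 3 gremlins → the warehouse floor.  (the loading dock: 6A 2G; the warehouse floor: 0A 3G)
2. 1 gremlin ← the loading dock.  (the loading dock: 6A 3G; the warehouse floor: 0A 2G)
3. 3 adults → the warehouse floor.  (the loading dock: 3A 3G; the warehouse floor: 3A 2G)
4. 1 adult ← the loading dock.  (the loading dock: 4A 3G; the warehouse floor: 2A 2G)
5. 2 adults and 1 gremlin → the warehouse floor.  (the loading dock: 2A 2G; the warehouse floor: 4A 3G)
6. 1 adult ← the loading dock.  (the loading dock: 3A 2G; the warehouse floor: 3A 3G)
7. 2 adults and 1 gremlin → the warehouse floor.  (the loading dock: 1A 1G; the warehouse floor: 5A 4G)
8. 1 adult ← the loading dock.  (the loading dock: 2A 1G; the warehouse floor: 4A 4G)
9. 2 adults and 1 gremlin → the warehouse floor.  (the loading dock: 0A 0G; the warehouse floor: 6A 5G)

9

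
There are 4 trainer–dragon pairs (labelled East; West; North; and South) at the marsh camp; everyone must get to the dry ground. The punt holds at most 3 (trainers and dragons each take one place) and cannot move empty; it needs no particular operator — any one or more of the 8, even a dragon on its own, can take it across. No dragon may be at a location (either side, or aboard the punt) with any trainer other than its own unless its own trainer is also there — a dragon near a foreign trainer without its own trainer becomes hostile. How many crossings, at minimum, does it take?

Counting alone: each trip to the dry ground takes at most 3 across and each return brings at least 1 back, so after t trips out (and t−1 returns) at most 3t − (t−1) of the 8 are across; that first reaches 8 at t = 4, so at least 7 crossings are needed.
The safety rule pushes this higher. Following every safe sequence of crossings, the most of the 8 that can be at the dry ground as the punt arrives there on crossing 7 is 7 — never all 8.
So no plan with fewer than 9 crossings exists, and this one achieves 9:
1. dragon East and trainer East cross → the dry ground.
2. trainer East crosses ← the marsh camp.
3. dragon West, trainer East, and trainer West cross → the dry ground.
4. dragon East and trainer East cross ← the marsh camp.
5. trainer East, trainer North, and trainer South cross → the dry ground.
6. dragon West crosses ← the marsh camp.
7. dragon East and dragon West cross → the dry ground.
8. dragon East crosses ← the marsh camp.
9. dragon East, dragon North, and dragon South cross → the dry ground.

9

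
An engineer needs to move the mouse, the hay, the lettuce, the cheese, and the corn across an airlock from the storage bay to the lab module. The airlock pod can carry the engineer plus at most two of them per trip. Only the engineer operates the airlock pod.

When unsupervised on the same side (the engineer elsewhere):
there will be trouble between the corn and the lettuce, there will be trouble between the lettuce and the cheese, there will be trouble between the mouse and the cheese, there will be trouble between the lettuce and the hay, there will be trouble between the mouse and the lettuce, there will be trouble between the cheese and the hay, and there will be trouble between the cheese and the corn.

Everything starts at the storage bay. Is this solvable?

No

Following every safe sequence of crossings from the start, the most of the 5 that can be at the lab module as the airlock pod arrives there on crossings 1, 3 is 2, 3 respectively; the best ever achieved is 3 of 5.
From crossing 5 on, no configuration arises that was not already reachable earlier: only 10 distinct safe configurations (who is on which side, and where the airlock pod is) can ever be reached, none of them has everyone across, and every continuation just revisits them. So no valid plan exists.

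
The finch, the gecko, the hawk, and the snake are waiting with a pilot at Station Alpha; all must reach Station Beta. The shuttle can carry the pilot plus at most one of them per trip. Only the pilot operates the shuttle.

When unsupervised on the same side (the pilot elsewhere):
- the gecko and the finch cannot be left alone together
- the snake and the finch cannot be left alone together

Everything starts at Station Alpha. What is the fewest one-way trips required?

Counting alone: the pilot can take at most 1 across per trip to Station Beta, so moving all 4 needs at least 4 loaded trips out, with a return between consecutive ones — at least 7 crossings.
The safety rule pushes this higher. Following every safe sequence of crossings, the most of the 4 that can be at Station Beta as the shuttle arrives there on crossing 7 is 3 — never all 4.
So no plan with fewer than 9 crossings exists, and this one achieves 9:
1. Pilot goes to Station Beta with the finch.  [Station Alpha: the gecko, the hawk, the snake | Station Beta: the finch]
2. Pilot goes back to Station Alpha alone.  [Station Alpha: the gecko, the hawk, the snake | Station Beta: the finch]
3. Pilot goes to Station Beta with the gecko.  [Station Alpha: the hawk, the snake | Station Beta: the finch, the gecko]
4. Pilot goes back to Station Alpha with the finch.  [Station Alpha: the finch, the hawk, the snake | Station Beta: the gecko]
5. Pilot goes to Station Beta with the snake.  [Station Alpha: the finch, the hawk | Station Beta: the gecko, the snake]
6. Pilot goes back to Station Alpha alone.  [Station Alpha: the finch, the hawk | Station Beta: the gecko, the snake]
7. Pilot goes to Station Beta with the hawk.  [Station Alpha: the finch | Station Beta: the gecko, the hawk, the snake]
8. Pilot goes back to Station Alpha alone.  [Station Alpha: the finch | Station Beta: the gecko, the hawk, the snake]
9. Pilot goes to Station Beta with the finch.  [Station Alpha: — | Station Beta: the finch, the gecko, the hawk, the snake]

9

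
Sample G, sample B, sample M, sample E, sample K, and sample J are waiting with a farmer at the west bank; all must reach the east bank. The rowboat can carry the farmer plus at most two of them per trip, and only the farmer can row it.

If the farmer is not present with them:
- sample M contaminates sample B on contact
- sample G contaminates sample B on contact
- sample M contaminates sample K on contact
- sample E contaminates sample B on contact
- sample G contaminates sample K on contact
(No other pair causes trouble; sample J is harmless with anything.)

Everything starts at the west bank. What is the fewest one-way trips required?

Counting alone: the farmer can take at most 2 across per trip to the east bank, so moving all 6 needs at least 3 loaded trips out, with a return between consecutive ones — at least 5 crossings.
The safety rule pushes this higher. Following every safe sequence of crossings, the most of the 6 that can be at the east bank as the rowboat arrives there on crossing 5 is 5 — never all 6.
So no plan with fewer than 7 crossings exists, and this one achieves 7:
1. Farmer goes to the east bank with sample B and sample K.  [the west bank: sample E, sample G, sample J, sample M | the east bank: sample B, sample K]
2. Farmer goes back to the west bank alone.  [the west bank: sample E, sample G, sample J, sample M | the east bank: sample B, sample K]
3. Farmer goes to the east bank with sample G and sample M.  [the west bank: sample E, sample J | the east bank: sample B, sample G, sample K, sample M]
4. Farmer goes back to the west bank with sample B and sample K.  [the west bank: sample B, sample E, sample J, sample K | the east bank: sample G, sample M]
5. Farmer goes to the east bank with sample E and sample J.  [the west bank: sample B, sample K | the east bank: sample E, sample G, sample J, sample M]
6. Farmer goes back to the west bank alone.  [the west bank: sample B, sample K | the east bank: sample E, sample G, sample J, sample M]
7. Farmer goes to the east bank with sample B and sample K.  [the west bank: — | the east bank: sample B, sample E, sample G, sample J, sample K, sample M]

7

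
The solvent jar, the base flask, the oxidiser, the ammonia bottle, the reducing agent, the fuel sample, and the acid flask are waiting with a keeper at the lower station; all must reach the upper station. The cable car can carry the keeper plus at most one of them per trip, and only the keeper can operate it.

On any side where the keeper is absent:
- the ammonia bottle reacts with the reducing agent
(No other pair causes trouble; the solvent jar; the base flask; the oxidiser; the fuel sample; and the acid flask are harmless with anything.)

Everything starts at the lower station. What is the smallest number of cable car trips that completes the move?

Counting alone: the keeper can take at most 1 across per trip to the upper station, so moving all 7 needs at least 7 loaded trips out, with a return between consecutive ones — at least 13 crossings.
The plan below uses exactly 13 crossings, so it is optimal:
1. Keeper goes to the upper station with the ammonia bottle.  [the lower station: the acid flask, the base flask, the fuel sample, the oxidiser, the reducing agent, the solvent jar | the upper station: the ammonia bottle]
2. Keeper goes back to the lower station alone.  [the lower station: the acid flask, the base flask, the fuel sample, the oxidiser, the reducing agent, the solvent jar | the upper station: the ammonia bottle]
3. Keeper goes to the upper station with the solvent jar.  [the lower station: the acid flask, the base flask, the fuel sample, the oxidiser, the reducing agent | the upper station: the ammonia bottle, the solvent jar]
4. Keeper goes back to the lower station alone.  [the lower station: the acid flask, the base flask, the fuel sample, the oxidiser, the reducing agent | the upper station: the ammonia bottle, the solvent jar]
5. Keeper goes to the upper station with the base flask.  [the lower station: the acid flask, the fuel sample, the oxidiser, the reducing agent | the upper station: the ammonia bottle, the base flask, the solvent jar]
6. Keeper goes back to the lower station alone.  [the lower station: the acid flask, the fuel sample, the oxidiser, the reducing agent | the upper station: the ammonia bottle, the base flask, the solvent jar]
7. Keeper goes to the upper station with the oxidiser.  [the lower station: the acid flask, the fuel sample, the reducing agent | the upper station: the ammonia bottle, the base flask, the oxidiser, the solvent jar]
8. Keeper goes back to the lower station alone.  [the lower station: the acid flask, the fuel sample, the reducing agent | the upper station: the ammonia bottle, the base flask, the oxidiser, the solvent jar]
9. Keeper goes to the upper station with the fuel sample.  [the lower station: the acid flask, the reducing agent | the upper station: the ammonia bottle, the base flask, the fuel sample, the oxidiser, the solvent jar]
10. Keeper goes back to the lower station alone.  [the lower station: the acid flask, the reducing agent | the upper station: the ammonia bottle, the base flask, the fuel sample, the oxidiser, the solvent jar]
11. Keeper goes to the upper station with the acid flask.  [the lower station: the reducing agent | the upper station: the acid flask, the ammonia bottle, the base flask, the fuel sample, the oxidiser, the solvent jar]
12. Keeper goes back to the lower station alone.  [the lower station: the reducing agent | the upper station: the acid flask, the ammonia bottle, the base flask, the fuel sample, the oxidiser, the solvent jar]
13. Keeper goes to the upper station with the reducing agent.  [the lower station: — | the upper station: the acid flask, the ammonia bottle, the base flask, the fuel sample, the oxidiser, the reducing agent, the solvent jar]

13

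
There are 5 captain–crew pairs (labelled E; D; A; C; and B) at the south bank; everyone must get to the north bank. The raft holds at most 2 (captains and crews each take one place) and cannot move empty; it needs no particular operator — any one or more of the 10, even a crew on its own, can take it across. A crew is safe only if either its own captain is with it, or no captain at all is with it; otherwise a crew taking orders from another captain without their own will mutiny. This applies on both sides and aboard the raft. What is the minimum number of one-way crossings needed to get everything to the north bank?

Following every safe sequence of crossings from the start, the most of the 10 that can be at the north bank as the raft arrives there on crossings 1, 3, 5, 7 is 2, 3, 4, 5 respectively; the best ever achieved is 5 of 10.
From crossing 9 on, no configuration arises that was not already reachable earlier: only 82 distinct safe configurations (who is on which side, and where the raft is) can ever be reached, none of them has everyone across, and every continuation just revisits them. So no valid plan exists.

impossible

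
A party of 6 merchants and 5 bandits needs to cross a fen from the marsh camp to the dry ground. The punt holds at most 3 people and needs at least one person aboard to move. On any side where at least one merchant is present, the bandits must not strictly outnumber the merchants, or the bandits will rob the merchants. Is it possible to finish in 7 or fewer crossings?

No

Counting alone: each trip to the dry ground takes at most 3 across and each return brings at least 1 back, so after t trips out (and t−1 returns) at most 3t − (t−1) of the 11 are across; that first reaches 11 at t = 5, so at least 9 crossings are needed.
Since 7 < 9, 7 crossings cannot be enough. (The shortest complete plan in fact takes 9:)
1. 3 bandits → the dry ground.  (the marsh camp: 6M 2B; the dry ground: 0M 3B)
2. 1 bandit ← the marsh camp.  (the marsh camp: 6M 3B; the dry ground: 0M 2B)
3. 3 merchants → the dry ground.  (the marsh camp: 3M 3B; the dry ground: 3M 2B)
4. 1 merchant ← the marsh camp.  (the marsh camp: 4M 3B; the dry ground: 2M 2B)
5. 2 merchants and 1 bandit → the dry ground.  (the marsh camp: 2M 2B; the dry ground: 4M 3B)
6. 1 merchant ← the marsh camp.  (the marsh camp: 3M 2B; the dry ground: 3M 3B)
7. 2 merchants and 1 bandit → the dry ground.  (the marsh camp: 1M 1B; the dry ground: 5M 4B)
8. 1 merchant ← the marsh camp.  (the marsh camp: 2M 1B; the dry ground: 4M 4B)
9. 2 merchants and 1 bandit → the dry ground.  (the marsh camp: 0M 0B; the dry ground: 6M 5B)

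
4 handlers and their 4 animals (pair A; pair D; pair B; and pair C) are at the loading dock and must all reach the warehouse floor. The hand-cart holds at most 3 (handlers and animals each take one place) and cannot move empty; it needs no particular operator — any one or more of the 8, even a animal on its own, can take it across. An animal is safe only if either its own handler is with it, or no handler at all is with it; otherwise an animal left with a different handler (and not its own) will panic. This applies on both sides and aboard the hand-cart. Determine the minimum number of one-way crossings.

Counting alone: each trip to the warehouse floor takes at most 3 across and each return brings at least 1 back, so after t trips out (and t−1 returns) at most 3t − (t−1) of the 8 are across; that first reaches 8 at t = 4, so at least 7 crossings are needed.
The safety rule pushes this higher. Following every safe sequence of crossings, the most of the 8 that can be at the warehouse floor as the hand-cart arrives there on crossing 7 is 7 — never all 8.
So no plan with fewer than 9 crossings exists, and this one achieves 9:
1. animal A and handler A cross → the warehouse floor.
2. handler A crosses ← the loading dock.
3. animal D, handler A, and handler D cross → the warehouse floor.
4. animal A and handler A cross ← the loading dock.
5. handler A, handler B, and handler C cross → the warehouse floor.
6. animal D crosses ← the loading dock.
7. animal A and animal D cross → the warehouse floor.
8. animal A crosses ← the loading dock.
9. animal A, animal B, and animal C cross → the warehouse floor.

9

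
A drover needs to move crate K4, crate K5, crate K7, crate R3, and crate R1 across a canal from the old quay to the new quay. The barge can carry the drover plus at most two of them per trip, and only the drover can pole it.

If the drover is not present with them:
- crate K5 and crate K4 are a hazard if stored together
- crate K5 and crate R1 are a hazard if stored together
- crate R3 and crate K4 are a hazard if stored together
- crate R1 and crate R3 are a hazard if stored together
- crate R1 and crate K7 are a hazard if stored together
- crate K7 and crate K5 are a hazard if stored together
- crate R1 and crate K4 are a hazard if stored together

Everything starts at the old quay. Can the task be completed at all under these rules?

No

Whatever the first load, the items left behind include a forbidden pair without the drover. No opening move is safe, so no plan exists.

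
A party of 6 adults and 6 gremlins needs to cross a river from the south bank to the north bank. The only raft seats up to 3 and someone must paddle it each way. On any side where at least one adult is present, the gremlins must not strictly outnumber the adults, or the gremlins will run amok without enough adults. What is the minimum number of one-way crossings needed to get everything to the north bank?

Following every safe sequence of crossings from the start, the most of the 12 that can be at the north bank as the raft arrives there on crossings 1, 3, 5 is 3, 5, 6 respectively; the best ever achieved is 6 of 12.
From crossing 7 on, no configuration arises that was not already reachable earlier: only 17 distinct safe configurations (who is on which side, and where the raft is) can ever be reached, none of them has everyone across, and every continuation just revisits them. They are: 0 adults + 0 gremlins across (raft back at the start); 0 adults + 1 gremlin across (raft there); 0 adults + 1 gremlin across (raft back at the start); 0 adults + 2 gremlins across (raft there); 0 adults + 2 gremlins across (raft back at the start); 0 adults + 3 gremlins across (raft there); 0 adults + 3 gremlins across (raft back at the start); 0 adults + 4 gremlins across (raft there); 0 adults + 4 gremlins across (raft back at the start); 0 adults + 5 gremlins across (raft there); 0 adults + 5 gremlins across (raft back at the start); 0 adults + 6 gremlins across (raft there); 1 adult + 1 gremlin across (raft there); 1 adult + 1 gremlin across (raft back at the start); 2 adults + 2 gremlins across (raft there); 2 adults + 2 gremlins across (raft back at the start); 3 adults + 3 gremlins across (raft there). So no valid plan exists.

impossible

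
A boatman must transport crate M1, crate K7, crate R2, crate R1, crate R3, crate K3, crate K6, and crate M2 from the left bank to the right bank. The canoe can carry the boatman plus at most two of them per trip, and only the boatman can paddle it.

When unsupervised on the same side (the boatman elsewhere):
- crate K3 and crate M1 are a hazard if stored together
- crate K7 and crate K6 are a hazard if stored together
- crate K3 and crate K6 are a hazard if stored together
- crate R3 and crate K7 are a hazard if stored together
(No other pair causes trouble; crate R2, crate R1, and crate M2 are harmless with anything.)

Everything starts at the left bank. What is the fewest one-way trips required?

9

Counting alone: the boatman can take at most 2 across per trip to the right bank, so moving all 8 needs at least 4 loaded trips out, with a return between consecutive ones — at least 7 crossings.
The safety rule pushes this higher. Following every safe sequence of crossings, the most of the 8 that can be at the right bank as the canoe arrives there on crossing 7 is 7 — never all 8.
So no plan with fewer than 9 crossings exists, and this one achieves 9:
1. Boatman goes to the right bank with crate K3 and crate K7.  [the left bank: crate K6, crate M1, crate M2, crate R1, crate R2, crate R3 | the right bank: crate K3, crate K7]
2. Boatman goes back to the left bank alone.  [the left bank: crate K6, crate M1, crate M2, crate R1, crate R2, crate R3 | the right bank: crate K3, crate K7]
3. Boatman goes to the right bank with crate M1 and crate R2.  [the left bank: crate K6, crate M2, crate R1, crate R3 | the right bank: crate K3, crate K7, crate M1, crate R2]
4. Boatman goes back to the left bank with crate K3.  [the left bank: crate K3, crate K6, crate M2, crate R1, crate R3 | the right bank: crate K7, crate M1, crate R2]
5. Boatman goes to the right bank with crate K6 and crate R1.  [the left bank: crate K3, crate M2, crate R3 | the right bank: crate K6, crate K7, crate M1, crate R1, crate R2]
6. Boatman goes back to the left bank with crate K7.  [the left bank: crate K3, crate K7, crate M2, crate R3 | the right bank: crate K6, crate M1, crate R1, crate R2]
7. Boatman goes to the right bank with crate M2 and crate R3.  [the left bank: crate K3, crate K7 | the right bank: crate K6, crate M1, crate M2, crate R1, crate R2, crate R3]
8. Boatman goes back to the left bank alone.  [the left bank: crate K3, crate K7 | the right bank: crate K6, crate M1, crate M2, crate R1, crate R2, crate R3]
9. Boatman goes to the right bank with crate K3 and crate K7.  [the left bank: — | the right bank: crate K3, crate K6, crate K7, crate M1, crate M2, crate R1, crate R2, crate R3]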